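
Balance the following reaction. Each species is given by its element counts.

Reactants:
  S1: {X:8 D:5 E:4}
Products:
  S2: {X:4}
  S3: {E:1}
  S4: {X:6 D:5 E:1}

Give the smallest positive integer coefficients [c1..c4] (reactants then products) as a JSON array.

X: 2·8 = 16 | 1·4+6·0+2·6 = 16
D: 2·5 = 10 | 1·0+6·0+2·5 = 10
E: 2·4 = 8 | 1·0+6·1+2·1 = 8
gcd(2,1,6,2) = 1

Coefficients: [2, 1, 6, 2]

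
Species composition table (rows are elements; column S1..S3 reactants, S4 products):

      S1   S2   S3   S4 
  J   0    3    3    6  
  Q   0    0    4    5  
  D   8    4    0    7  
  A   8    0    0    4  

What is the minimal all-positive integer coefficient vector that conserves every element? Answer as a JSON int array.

J: 2·0+3·3+5·3 = 24 | 4·6 = 24
Q: 2·0+3·0+5·4 = 20 | 4·5 = 20
D: 2·8+3·4+5·0 = 28 | 4·7 = 28
A: 2·8+3·0+5·0 = 16 | 4·4 = 16
gcd(2,3,5,4) = 1

Coefficients: [2, 3, 5, 4]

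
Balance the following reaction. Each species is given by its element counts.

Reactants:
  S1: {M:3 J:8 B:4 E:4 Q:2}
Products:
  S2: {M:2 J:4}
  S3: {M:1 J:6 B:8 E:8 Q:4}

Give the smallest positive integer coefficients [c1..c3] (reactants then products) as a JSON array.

M: 4·3 = 12 | 5·2+2·1 = 12
J: 4·8 = 32 | 5·4+2·6 = 32
B: 4·4 = 16 | 5·0+2·8 = 16
E: 4·4 = 16 | 5·0+2·8 = 16
Q: 4·2 = 8 | 5·0+2·4 = 8
gcd(4,5,2) = 1

Coefficients: [4, 5, 2]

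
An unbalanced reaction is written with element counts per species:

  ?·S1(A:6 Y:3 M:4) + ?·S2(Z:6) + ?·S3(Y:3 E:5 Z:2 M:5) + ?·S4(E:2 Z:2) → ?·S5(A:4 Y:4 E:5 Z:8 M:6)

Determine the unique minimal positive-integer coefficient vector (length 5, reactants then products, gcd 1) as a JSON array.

A: 4·6+5·0+4·0+5·0 = 24 | 6·4 = 24
Y: 4·3+5·0+4·3+5·0 = 24 | 6·4 = 24
E: 4·0+5·0+4·5+5·2 = 30 | 6·5 = 30
Z: 4·0+5·6+4·2+5·2 = 48 | 6·8 = 48
M: 4·4+5·0+4·5+5·0 = 36 | 6·6 = 36
gcd(4,5,4,5,6) = 1

Coefficients: [4, 5, 4, 5, 6]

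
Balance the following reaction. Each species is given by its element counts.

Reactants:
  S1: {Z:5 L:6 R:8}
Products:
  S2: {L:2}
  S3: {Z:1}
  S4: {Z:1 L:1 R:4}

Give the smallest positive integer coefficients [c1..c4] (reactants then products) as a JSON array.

Coefficients: [1, 2, 3, 2]

Z: 1·5 = 5 | 2·0+3·1+2·1 = 5
L: 1·6 = 6 | 2·2+3·0+2·1 = 6
R: 1·8 = 8 | 2·0+3·0+2·4 = 8
gcd(1,2,3,2) = 1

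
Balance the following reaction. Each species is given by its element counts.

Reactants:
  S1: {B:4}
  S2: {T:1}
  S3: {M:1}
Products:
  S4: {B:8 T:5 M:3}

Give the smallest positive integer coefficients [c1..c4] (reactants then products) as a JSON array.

Coefficients: [2, 5, 3, 1]

B: 2·4+5·0+3·0 = 8 | 1·8 = 8
T: 2·0+5·1+3·0 = 5 | 1·5 = 5
M: 2·0+5·0+3·1 = 3 | 1·3 = 3
gcd(2,5,3,1) = 1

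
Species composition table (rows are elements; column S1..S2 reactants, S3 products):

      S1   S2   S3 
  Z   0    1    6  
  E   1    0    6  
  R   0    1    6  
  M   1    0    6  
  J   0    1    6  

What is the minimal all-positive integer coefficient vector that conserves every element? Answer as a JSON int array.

Z: 6·0+6·1 = 6 | 1·6 = 6
E: 6·1+6·0 = 6 | 1·6 = 6
R: 6·0+6·1 = 6 | 1·6 = 6
M: 6·1+6·0 = 6 | 1·6 = 6
J: 6·0+6·1 = 6 | 1·6 = 6
gcd(6,6,1) = 1

Coefficients: [6, 6, 1]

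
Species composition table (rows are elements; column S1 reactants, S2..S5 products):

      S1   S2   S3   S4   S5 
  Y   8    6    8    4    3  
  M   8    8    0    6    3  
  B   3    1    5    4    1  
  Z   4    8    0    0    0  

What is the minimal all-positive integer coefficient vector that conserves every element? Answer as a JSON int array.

Y: 6·8 = 48 | 3·6+1·8+1·4+6·3 = 48
M: 6·8 = 48 | 3·8+1·0+1·6+6·3 = 48
B: 6·3 = 18 | 3·1+1·5+1·4+6·1 = 18
Z: 6·4 = 24 | 3·8+1·0+1·0+6·0 = 24
gcd(6,3,1,1,6) = 1

Coefficients: [6, 3, 1, 1, 6]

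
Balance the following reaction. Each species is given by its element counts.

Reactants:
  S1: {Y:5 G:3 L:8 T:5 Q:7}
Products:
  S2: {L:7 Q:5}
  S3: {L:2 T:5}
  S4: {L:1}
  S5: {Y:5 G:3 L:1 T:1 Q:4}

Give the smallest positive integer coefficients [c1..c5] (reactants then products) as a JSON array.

Coefficients: [5, 3, 4, 6, 5]

Y: 5·5 = 25 | 3·0+4·0+6·0+5·5 = 25
G: 5·3 = 15 | 3·0+4·0+6·0+5·3 = 15
L: 5·8 = 40 | 3·7+4·2+6·1+5·1 = 40
T: 5·5 = 25 | 3·0+4·5+6·0+5·1 = 25
Q: 5·7 = 35 | 3·5+4·0+6·0+5·4 = 35
gcd(5,3,4,6,5) = 1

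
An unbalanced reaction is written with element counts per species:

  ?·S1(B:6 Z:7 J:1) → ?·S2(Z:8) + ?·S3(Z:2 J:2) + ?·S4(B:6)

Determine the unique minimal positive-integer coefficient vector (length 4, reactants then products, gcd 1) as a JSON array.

Coefficients: [4, 3, 2, 4]

B: 4·6 = 24 | 3·0+2·0+4·6 = 24
Z: 4·7 = 28 | 3·8+2·2+4·0 = 28
J: 4·1 = 4 | 3·0+2·2+4·0 = 4
gcd(4,3,2,4) = 1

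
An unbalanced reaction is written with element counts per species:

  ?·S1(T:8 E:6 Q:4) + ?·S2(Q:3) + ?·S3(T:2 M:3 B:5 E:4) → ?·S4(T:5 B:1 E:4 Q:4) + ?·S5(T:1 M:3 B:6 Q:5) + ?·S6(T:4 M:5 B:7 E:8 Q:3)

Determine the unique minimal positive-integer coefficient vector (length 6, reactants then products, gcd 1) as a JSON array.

T: 2·8+6·0+6·2 = 28 | 3·5+1·1+3·4 = 28
M: 2·0+6·0+6·3 = 18 | 3·0+1·3+3·5 = 18
B: 2·0+6·0+6·5 = 30 | 3·1+1·6+3·7 = 30
E: 2·6+6·0+6·4 = 36 | 3·4+1·0+3·8 = 36
Q: 2·4+6·3+6·0 = 26 | 3·4+1·5+3·3 = 26
gcd(2,6,6,3,1,3) = 1

Coefficients: [2, 6, 6, 3, 1, 3]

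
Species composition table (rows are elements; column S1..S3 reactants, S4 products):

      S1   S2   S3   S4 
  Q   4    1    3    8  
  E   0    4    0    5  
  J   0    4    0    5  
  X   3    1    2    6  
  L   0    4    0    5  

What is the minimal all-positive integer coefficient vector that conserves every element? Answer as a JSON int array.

Q: 3·4+5·1+5·3 = 32 | 4·8 = 32
E: 3·0+5·4+5·0 = 20 | 4·5 = 20
J: 3·0+5·4+5·0 = 20 | 4·5 = 20
X: 3·3+5·1+5·2 = 24 | 4·6 = 24
L: 3·0+5·4+5·0 = 20 | 4·5 = 20
gcd(3,5,5,4) = 1

Coefficients: [3, 5, 5, 4]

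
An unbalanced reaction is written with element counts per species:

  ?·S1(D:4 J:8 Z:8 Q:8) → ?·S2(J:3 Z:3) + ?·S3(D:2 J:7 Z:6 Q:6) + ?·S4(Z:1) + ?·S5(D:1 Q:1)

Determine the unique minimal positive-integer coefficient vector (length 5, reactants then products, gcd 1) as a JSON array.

Coefficients: [3, 1, 3, 3, 6]

D: 3·4 = 12 | 1·0+3·2+3·0+6·1 = 12
J: 3·8 = 24 | 1·3+3·7+3·0+6·0 = 24
Z: 3·8 = 24 | 1·3+3·6+3·1+6·0 = 24
Q: 3·8 = 24 | 1·0+3·6+3·0+6·1 = 24
gcd(3,1,3,3,6) = 1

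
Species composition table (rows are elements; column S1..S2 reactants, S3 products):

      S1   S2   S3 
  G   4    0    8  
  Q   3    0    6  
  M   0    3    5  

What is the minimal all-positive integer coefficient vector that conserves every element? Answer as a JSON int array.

Coefficients: [6, 5, 3]

G: 6·4+5·0 = 24 | 3·8 = 24
Q: 6·3+5·0 = 18 | 3·6 = 18
M: 6·0+5·3 = 15 | 3·5 = 15
gcd(6,5,3) = 1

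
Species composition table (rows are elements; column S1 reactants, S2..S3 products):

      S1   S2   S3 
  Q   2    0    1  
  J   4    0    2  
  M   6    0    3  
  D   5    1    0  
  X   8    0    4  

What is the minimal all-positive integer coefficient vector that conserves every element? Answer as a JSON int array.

Coefficients: [1, 5, 2]

Q: 1·2 = 2 | 5·0+2·1 = 2
J: 1·4 = 4 | 5·0+2·2 = 4
M: 1·6 = 6 | 5·0+2·3 = 6
D: 1·5 = 5 | 5·1+2·0 = 5
X: 1·8 = 8 | 5·0+2·4 = 8
gcd(1,5,2) = 1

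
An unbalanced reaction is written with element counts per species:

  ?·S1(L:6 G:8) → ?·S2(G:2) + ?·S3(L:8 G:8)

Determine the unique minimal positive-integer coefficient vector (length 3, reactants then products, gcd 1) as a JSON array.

L: 4·6 = 24 | 4·0+3·8 = 24
G: 4·8 = 32 | 4·2+3·8 = 32
gcd(4,4,3) = 1

Coefficients: [4, 4, 3]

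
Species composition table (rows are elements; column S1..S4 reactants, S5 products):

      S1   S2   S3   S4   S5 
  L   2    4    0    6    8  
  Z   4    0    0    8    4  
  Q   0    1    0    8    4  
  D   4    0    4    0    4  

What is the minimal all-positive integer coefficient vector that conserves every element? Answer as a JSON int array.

Coefficients: [1, 4, 2, 1, 3]

L: 1·2+4·4+2·0+1·6 = 24 | 3·8 = 24
Z: 1·4+4·0+2·0+1·8 = 12 | 3·4 = 12
Q: 1·0+4·1+2·0+1·8 = 12 | 3·4 = 12
D: 1·4+4·0+2·4+1·0 = 12 | 3·4 = 12
gcd(1,4,2,1,3) = 1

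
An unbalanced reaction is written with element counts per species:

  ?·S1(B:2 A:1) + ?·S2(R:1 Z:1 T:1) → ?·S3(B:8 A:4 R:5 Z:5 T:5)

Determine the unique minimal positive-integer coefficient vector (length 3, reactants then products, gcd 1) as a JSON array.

B: 4·2+5·0 = 8 | 1·8 = 8
A: 4·1+5·0 = 4 | 1·4 = 4
R: 4·0+5·1 = 5 | 1·5 = 5
Z: 4·0+5·1 = 5 | 1·5 = 5
T: 4·0+5·1 = 5 | 1·5 = 5
gcd(4,5,1) = 1

Coefficients: [4, 5, 1]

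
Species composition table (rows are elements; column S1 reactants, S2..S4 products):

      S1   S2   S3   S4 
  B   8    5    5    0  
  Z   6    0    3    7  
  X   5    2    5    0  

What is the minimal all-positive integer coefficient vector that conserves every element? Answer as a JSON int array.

B: 5·8 = 40 | 5·5+3·5+3·0 = 40
Z: 5·6 = 30 | 5·0+3·3+3·7 = 30
X: 5·5 = 25 | 5·2+3·5+3·0 = 25
gcd(5,5,3,3) = 1

Coefficients: [5, 5, 3, 3]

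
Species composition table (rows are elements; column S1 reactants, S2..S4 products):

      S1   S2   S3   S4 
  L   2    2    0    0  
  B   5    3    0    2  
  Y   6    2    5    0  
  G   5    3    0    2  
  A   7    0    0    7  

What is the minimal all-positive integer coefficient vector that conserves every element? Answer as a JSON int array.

L: 5·2 = 10 | 5·2+4·0+5·0 = 10
B: 5·5 = 25 | 5·3+4·0+5·2 = 25
Y: 5·6 = 30 | 5·2+4·5+5·0 = 30
G: 5·5 = 25 | 5·3+4·0+5·2 = 25
A: 5·7 = 35 | 5·0+4·0+5·7 = 35
gcd(5,5,4,5) = 1

Coefficients: [5, 5, 4, 5]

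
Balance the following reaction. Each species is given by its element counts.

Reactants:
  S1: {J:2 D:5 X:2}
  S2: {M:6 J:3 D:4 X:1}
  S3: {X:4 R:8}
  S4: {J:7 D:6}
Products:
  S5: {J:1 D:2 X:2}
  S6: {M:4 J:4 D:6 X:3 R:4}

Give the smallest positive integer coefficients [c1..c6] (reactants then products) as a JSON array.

Coefficients: [4, 4, 3, 1, 3, 6]

M: 4·0+4·6+3·0+1·0 = 24 | 3·0+6·4 = 24
J: 4·2+4·3+3·0+1·7 = 27 | 3·1+6·4 = 27
D: 4·5+4·4+3·0+1·6 = 42 | 3·2+6·6 = 42
X: 4·2+4·1+3·4+1·0 = 24 | 3·2+6·3 = 24
R: 4·0+4·0+3·8+1·0 = 24 | 3·0+6·4 = 24
gcd(4,4,3,1,3,6) = 1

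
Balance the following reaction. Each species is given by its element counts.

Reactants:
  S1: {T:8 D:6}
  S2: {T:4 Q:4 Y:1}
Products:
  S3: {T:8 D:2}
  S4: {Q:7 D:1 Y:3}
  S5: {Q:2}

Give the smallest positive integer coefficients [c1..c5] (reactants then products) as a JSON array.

Coefficients: [2, 6, 5, 2, 5]

T: 2·8+6·4 = 40 | 5·8+2·0+5·0 = 40
Q: 2·0+6·4 = 24 | 5·0+2·7+5·2 = 24
D: 2·6+6·0 = 12 | 5·2+2·1+5·0 = 12
Y: 2·0+6·1 = 6 | 5·0+2·3+5·0 = 6
gcd(2,6,5,2,5) = 1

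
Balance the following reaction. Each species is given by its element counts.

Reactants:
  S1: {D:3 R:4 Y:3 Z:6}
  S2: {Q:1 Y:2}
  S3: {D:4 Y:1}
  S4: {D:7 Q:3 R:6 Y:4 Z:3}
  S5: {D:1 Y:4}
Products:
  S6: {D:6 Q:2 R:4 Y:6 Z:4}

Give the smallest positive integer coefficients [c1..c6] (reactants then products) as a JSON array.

D: 3·3+6·0+3·4+2·7+1·1 = 36 | 6·6 = 36
Q: 3·0+6·1+3·0+2·3+1·0 = 12 | 6·2 = 12
R: 3·4+6·0+3·0+2·6+1·0 = 24 | 6·4 = 24
Y: 3·3+6·2+3·1+2·4+1·4 = 36 | 6·6 = 36
Z: 3·6+6·0+3·0+2·3+1·0 = 24 | 6·4 = 24
gcd(3,6,3,2,1,6) = 1

Coefficients: [3, 6, 3, 2, 1, 6]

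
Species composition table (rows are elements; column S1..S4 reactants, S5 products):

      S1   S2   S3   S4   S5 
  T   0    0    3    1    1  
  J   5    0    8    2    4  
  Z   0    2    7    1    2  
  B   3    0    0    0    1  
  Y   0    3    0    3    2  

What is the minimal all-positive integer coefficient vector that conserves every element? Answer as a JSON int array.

T: 2·0+1·0+1·3+3·1 = 6 | 6·1 = 6
J: 2·5+1·0+1·8+3·2 = 24 | 6·4 = 24
Z: 2·0+1·2+1·7+3·1 = 12 | 6·2 = 12
B: 2·3+1·0+1·0+3·0 = 6 | 6·1 = 6
Y: 2·0+1·3+1·0+3·3 = 12 | 6·2 = 12
gcd(2,1,1,3,6) = 1

Coefficients: [2, 1, 1, 3, 6]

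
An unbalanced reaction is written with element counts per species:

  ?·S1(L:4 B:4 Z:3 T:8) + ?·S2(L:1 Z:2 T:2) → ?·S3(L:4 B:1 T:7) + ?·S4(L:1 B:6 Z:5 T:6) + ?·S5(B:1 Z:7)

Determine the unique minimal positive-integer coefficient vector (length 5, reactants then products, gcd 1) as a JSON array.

L: 3·4+5·1 = 17 | 4·4+1·1+2·0 = 17
B: 3·4+5·0 = 12 | 4·1+1·6+2·1 = 12
Z: 3·3+5·2 = 19 | 4·0+1·5+2·7 = 19
T: 3·8+5·2 = 34 | 4·7+1·6+2·0 = 34
gcd(3,5,4,1,2) = 1

Coefficients: [3, 5, 4, 1, 2]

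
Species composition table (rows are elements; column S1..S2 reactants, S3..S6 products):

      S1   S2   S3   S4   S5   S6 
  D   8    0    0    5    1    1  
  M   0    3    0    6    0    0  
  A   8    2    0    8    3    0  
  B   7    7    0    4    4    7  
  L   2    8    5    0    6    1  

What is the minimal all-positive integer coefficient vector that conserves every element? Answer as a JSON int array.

Coefficients: [3, 6, 5, 3, 4, 5]

D: 3·8+6·0 = 24 | 5·0+3·5+4·1+5·1 = 24
M: 3·0+6·3 = 18 | 5·0+3·6+4·0+5·0 = 18
A: 3·8+6·2 = 36 | 5·0+3·8+4·3+5·0 = 36
B: 3·7+6·7 = 63 | 5·0+3·4+4·4+5·7 = 63
L: 3·2+6·8 = 54 | 5·5+3·0+4·6+5·1 = 54
gcd(3,6,5,3,4,5) = 1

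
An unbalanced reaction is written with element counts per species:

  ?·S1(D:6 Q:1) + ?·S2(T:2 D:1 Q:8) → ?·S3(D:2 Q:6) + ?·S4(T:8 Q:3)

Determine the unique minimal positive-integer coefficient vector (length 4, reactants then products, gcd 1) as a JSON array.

Coefficients: [1, 4, 5, 1]

T: 1·0+4·2 = 8 | 5·0+1·8 = 8
D: 1·6+4·1 = 10 | 5·2+1·0 = 10
Q: 1·1+4·8 = 33 | 5·6+1·3 = 33
gcd(1,4,5,1) = 1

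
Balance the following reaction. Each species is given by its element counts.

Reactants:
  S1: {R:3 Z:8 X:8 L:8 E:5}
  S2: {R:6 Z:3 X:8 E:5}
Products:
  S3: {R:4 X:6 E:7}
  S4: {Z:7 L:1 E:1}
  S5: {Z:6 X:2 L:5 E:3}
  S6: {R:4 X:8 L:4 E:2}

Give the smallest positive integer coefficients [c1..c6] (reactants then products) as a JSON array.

R: 6·3+1·6 = 24 | 1·4+3·0+5·0+5·4 = 24
Z: 6·8+1·3 = 51 | 1·0+3·7+5·6+5·0 = 51
X: 6·8+1·8 = 56 | 1·6+3·0+5·2+5·8 = 56
L: 6·8+1·0 = 48 | 1·0+3·1+5·5+5·4 = 48
E: 6·5+1·5 = 35 | 1·7+3·1+5·3+5·2 = 35
gcd(6,1,1,3,5,5) = 1

Coefficients: [6, 1, 1, 3, 5, 5]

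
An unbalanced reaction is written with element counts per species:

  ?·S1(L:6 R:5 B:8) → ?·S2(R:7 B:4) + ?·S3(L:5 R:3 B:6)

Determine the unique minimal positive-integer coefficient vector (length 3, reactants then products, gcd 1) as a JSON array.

Coefficients: [5, 1, 6]

L: 5·6 = 30 | 1·0+6·5 = 30
R: 5·5 = 25 | 1·7+6·3 = 25
B: 5·8 = 40 | 1·4+6·6 = 40
gcd(5,1,6) = 1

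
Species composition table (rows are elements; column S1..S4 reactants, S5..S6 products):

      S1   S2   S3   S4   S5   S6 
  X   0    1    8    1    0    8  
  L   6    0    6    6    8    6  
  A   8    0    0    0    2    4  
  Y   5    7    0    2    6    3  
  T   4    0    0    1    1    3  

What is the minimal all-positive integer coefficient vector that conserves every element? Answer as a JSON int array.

Coefficients: [4, 3, 4, 5, 6, 5]

X: 4·0+3·1+4·8+5·1 = 40 | 6·0+5·8 = 40
L: 4·6+3·0+4·6+5·6 = 78 | 6·8+5·6 = 78
A: 4·8+3·0+4·0+5·0 = 32 | 6·2+5·4 = 32
Y: 4·5+3·7+4·0+5·2 = 51 | 6·6+5·3 = 51
T: 4·4+3·0+4·0+5·1 = 21 | 6·1+5·3 = 21
gcd(4,3,4,5,6,5) = 1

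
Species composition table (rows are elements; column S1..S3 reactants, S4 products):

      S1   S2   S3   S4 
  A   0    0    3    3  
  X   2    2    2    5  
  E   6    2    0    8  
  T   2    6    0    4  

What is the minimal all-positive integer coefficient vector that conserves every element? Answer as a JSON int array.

Coefficients: [5, 1, 4, 4]

A: 5·0+1·0+4·3 = 12 | 4·3 = 12
X: 5·2+1·2+4·2 = 20 | 4·5 = 20
E: 5·6+1·2+4·0 = 32 | 4·8 = 32
T: 5·2+1·6+4·0 = 16 | 4·4 = 16
gcd(5,1,4,4) = 1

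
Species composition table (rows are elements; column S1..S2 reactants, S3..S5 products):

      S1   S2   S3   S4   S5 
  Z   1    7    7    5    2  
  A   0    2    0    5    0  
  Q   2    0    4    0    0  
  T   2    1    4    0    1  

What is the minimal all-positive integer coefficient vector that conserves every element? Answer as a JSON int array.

Z: 6·1+5·7 = 41 | 3·7+2·5+5·2 = 41
A: 6·0+5·2 = 10 | 3·0+2·5+5·0 = 10
Q: 6·2+5·0 = 12 | 3·4+2·0+5·0 = 12
T: 6·2+5·1 = 17 | 3·4+2·0+5·1 = 17
gcd(6,5,3,2,5) = 1

Coefficients: [6, 5, 3, 2, 5]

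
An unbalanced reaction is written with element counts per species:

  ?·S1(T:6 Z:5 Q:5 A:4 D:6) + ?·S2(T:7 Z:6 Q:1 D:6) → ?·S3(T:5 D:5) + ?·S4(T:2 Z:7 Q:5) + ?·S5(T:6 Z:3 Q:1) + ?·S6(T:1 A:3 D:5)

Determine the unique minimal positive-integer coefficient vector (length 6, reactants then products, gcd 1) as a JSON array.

Coefficients: [3, 2, 2, 3, 2, 4]

T: 3·6+2·7 = 32 | 2·5+3·2+2·6+4·1 = 32
Z: 3·5+2·6 = 27 | 2·0+3·7+2·3+4·0 = 27
Q: 3·5+2·1 = 17 | 2·0+3·5+2·1+4·0 = 17
A: 3·4+2·0 = 12 | 2·0+3·0+2·0+4·3 = 12
D: 3·6+2·6 = 30 | 2·5+3·0+2·0+4·5 = 30
gcd(3,2,2,3,2,4) = 1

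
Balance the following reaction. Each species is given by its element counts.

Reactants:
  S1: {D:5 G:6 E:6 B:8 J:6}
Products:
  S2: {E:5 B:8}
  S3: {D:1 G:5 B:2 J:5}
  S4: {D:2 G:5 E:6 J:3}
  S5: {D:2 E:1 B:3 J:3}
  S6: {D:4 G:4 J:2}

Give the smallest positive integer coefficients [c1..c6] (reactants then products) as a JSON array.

D: 3·5 = 15 | 2·0+1·1+1·2+2·2+2·4 = 15
G: 3·6 = 18 | 2·0+1·5+1·5+2·0+2·4 = 18
E: 3·6 = 18 | 2·5+1·0+1·6+2·1+2·0 = 18
B: 3·8 = 24 | 2·8+1·2+1·0+2·3+2·0 = 24
J: 3·6 = 18 | 2·0+1·5+1·3+2·3+2·2 = 18
gcd(3,2,1,1,2,2) = 1

Coefficients: [3, 2, 1, 1, 2, 2]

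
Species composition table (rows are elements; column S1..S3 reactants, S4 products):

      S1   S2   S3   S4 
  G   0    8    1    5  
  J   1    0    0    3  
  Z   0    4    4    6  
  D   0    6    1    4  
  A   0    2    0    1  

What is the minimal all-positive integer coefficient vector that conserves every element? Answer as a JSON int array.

Coefficients: [6, 1, 2, 2]

G: 6·0+1·8+2·1 = 10 | 2·5 = 10
J: 6·1+1·0+2·0 = 6 | 2·3 = 6
Z: 6·0+1·4+2·4 = 12 | 2·6 = 12
D: 6·0+1·6+2·1 = 8 | 2·4 = 8
A: 6·0+1·2+2·0 = 2 | 2·1 = 2
gcd(6,1,2,2) = 1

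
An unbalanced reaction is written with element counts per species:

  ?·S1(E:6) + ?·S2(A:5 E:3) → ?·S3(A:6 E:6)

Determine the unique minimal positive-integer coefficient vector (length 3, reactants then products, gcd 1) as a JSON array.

A: 2·0+6·5 = 30 | 5·6 = 30
E: 2·6+6·3 = 30 | 5·6 = 30
gcd(2,6,5) = 1

Coefficients: [2, 6, 5]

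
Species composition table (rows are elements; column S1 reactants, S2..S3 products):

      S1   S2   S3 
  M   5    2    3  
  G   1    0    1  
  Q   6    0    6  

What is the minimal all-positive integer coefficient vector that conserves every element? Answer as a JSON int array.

Coefficients: [1, 1, 1]

M: 1·5 = 5 | 1·2+1·3 = 5
G: 1·1 = 1 | 1·0+1·1 = 1
Q: 1·6 = 6 | 1·0+1·6 = 6
gcd(1,1,1) = 1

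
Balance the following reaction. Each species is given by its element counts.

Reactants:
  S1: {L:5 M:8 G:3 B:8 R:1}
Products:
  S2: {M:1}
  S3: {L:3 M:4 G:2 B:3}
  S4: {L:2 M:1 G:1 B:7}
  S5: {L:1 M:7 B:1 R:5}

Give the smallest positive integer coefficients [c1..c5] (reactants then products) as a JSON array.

Coefficients: [5, 6, 6, 3, 1]

L: 5·5 = 25 | 6·0+6·3+3·2+1·1 = 25
M: 5·8 = 40 | 6·1+6·4+3·1+1·7 = 40
G: 5·3 = 15 | 6·0+6·2+3·1+1·0 = 15
B: 5·8 = 40 | 6·0+6·3+3·7+1·1 = 40
R: 5·1 = 5 | 6·0+6·0+3·0+1·5 = 5
gcd(5,6,6,3,1) = 1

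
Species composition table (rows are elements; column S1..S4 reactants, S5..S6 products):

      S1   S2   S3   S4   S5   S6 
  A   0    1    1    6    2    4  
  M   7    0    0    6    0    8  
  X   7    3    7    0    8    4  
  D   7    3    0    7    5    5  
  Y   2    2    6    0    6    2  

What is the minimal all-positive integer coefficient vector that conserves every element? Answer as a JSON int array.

A: 2·0+5·1+5·1+3·6 = 28 | 6·2+4·4 = 28
M: 2·7+5·0+5·0+3·6 = 32 | 6·0+4·8 = 32
X: 2·7+5·3+5·7+3·0 = 64 | 6·8+4·4 = 64
D: 2·7+5·3+5·0+3·7 = 50 | 6·5+4·5 = 50
Y: 2·2+5·2+5·6+3·0 = 44 | 6·6+4·2 = 44
gcd(2,5,5,3,6,4) = 1

Coefficients: [2, 5, 5, 3, 6, 4]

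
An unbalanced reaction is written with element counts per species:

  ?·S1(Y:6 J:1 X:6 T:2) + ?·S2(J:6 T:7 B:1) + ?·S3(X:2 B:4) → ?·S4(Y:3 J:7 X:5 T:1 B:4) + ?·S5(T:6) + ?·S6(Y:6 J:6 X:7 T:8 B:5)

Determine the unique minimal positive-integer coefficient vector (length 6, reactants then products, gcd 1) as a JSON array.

Y: 4·6+6·0+5·0 = 24 | 4·3+5·0+2·6 = 24
J: 4·1+6·6+5·0 = 40 | 4·7+5·0+2·6 = 40
X: 4·6+6·0+5·2 = 34 | 4·5+5·0+2·7 = 34
T: 4·2+6·7+5·0 = 50 | 4·1+5·6+2·8 = 50
B: 4·0+6·1+5·4 = 26 | 4·4+5·0+2·5 = 26
gcd(4,6,5,4,5,2) = 1

Coefficients: [4, 6, 5, 4, 5, 2]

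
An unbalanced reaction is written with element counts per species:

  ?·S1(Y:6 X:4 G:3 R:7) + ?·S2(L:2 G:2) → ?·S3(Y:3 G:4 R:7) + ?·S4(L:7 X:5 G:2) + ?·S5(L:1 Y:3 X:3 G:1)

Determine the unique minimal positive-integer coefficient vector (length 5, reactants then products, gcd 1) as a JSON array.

L: 5·0+6·2 = 12 | 5·0+1·7+5·1 = 12
Y: 5·6+6·0 = 30 | 5·3+1·0+5·3 = 30
X: 5·4+6·0 = 20 | 5·0+1·5+5·3 = 20
G: 5·3+6·2 = 27 | 5·4+1·2+5·1 = 27
R: 5·7+6·0 = 35 | 5·7+1·0+5·0 = 35
gcd(5,6,5,1,5) = 1

Coefficients: [5, 6, 5, 1, 5]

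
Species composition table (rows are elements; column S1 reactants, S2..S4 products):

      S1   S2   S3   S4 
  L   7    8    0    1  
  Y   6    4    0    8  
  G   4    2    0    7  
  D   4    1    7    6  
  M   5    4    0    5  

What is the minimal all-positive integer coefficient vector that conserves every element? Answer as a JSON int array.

L: 6·7 = 42 | 5·8+1·0+2·1 = 42
Y: 6·6 = 36 | 5·4+1·0+2·8 = 36
G: 6·4 = 24 | 5·2+1·0+2·7 = 24
D: 6·4 = 24 | 5·1+1·7+2·6 = 24
M: 6·5 = 30 | 5·4+1·0+2·5 = 30
gcd(6,5,1,2) = 1

Coefficients: [6, 5, 1, 2]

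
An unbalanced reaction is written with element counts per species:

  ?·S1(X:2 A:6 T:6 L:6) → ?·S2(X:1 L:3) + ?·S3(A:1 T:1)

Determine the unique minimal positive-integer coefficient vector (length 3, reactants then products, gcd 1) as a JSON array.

X: 1·2 = 2 | 2·1+6·0 = 2
A: 1·6 = 6 | 2·0+6·1 = 6
T: 1·6 = 6 | 2·0+6·1 = 6
L: 1·6 = 6 | 2·3+6·0 = 6
gcd(1,2,6) = 1

Coefficients: [1, 2, 6]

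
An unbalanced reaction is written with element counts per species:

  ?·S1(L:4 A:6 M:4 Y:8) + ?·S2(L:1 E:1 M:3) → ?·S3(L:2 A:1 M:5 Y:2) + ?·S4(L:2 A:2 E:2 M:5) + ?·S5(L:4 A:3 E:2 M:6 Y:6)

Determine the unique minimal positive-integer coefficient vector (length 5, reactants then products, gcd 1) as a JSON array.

L: 1·4+4·1 = 8 | 1·2+1·2+1·4 = 8
A: 1·6+4·0 = 6 | 1·1+1·2+1·3 = 6
E: 1·0+4·1 = 4 | 1·0+1·2+1·2 = 4
M: 1·4+4·3 = 16 | 1·5+1·5+1·6 = 16
Y: 1·8+4·0 = 8 | 1·2+1·0+1·6 = 8
gcd(1,4,1,1,1) = 1

Coefficients: [1, 4, 1, 1, 1]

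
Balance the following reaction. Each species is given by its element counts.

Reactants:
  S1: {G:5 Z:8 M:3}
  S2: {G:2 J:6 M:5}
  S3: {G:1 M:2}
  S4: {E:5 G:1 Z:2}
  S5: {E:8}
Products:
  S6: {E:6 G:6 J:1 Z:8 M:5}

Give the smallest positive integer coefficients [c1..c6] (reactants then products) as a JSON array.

E: 5·0+1·0+5·0+4·5+2·8 = 36 | 6·6 = 36
G: 5·5+1·2+5·1+4·1+2·0 = 36 | 6·6 = 36
J: 5·0+1·6+5·0+4·0+2·0 = 6 | 6·1 = 6
Z: 5·8+1·0+5·0+4·2+2·0 = 48 | 6·8 = 48
M: 5·3+1·5+5·2+4·0+2·0 = 30 | 6·5 = 30
gcd(5,1,5,4,2,6) = 1

Coefficients: [5, 1, 5, 4, 2, 6]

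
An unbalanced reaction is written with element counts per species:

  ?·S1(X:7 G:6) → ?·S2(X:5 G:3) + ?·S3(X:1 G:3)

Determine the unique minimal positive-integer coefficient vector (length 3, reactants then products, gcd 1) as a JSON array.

X: 4·7 = 28 | 5·5+3·1 = 28
G: 4·6 = 24 | 5·3+3·3 = 24
gcd(4,5,3) = 1

Coefficients: [4, 5, 3]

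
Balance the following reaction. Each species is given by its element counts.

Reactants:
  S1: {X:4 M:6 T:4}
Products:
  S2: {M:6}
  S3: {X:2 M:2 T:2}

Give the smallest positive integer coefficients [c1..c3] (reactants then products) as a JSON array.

X: 3·4 = 12 | 1·0+6·2 = 12
M: 3·6 = 18 | 1·6+6·2 = 18
T: 3·4 = 12 | 1·0+6·2 = 12
gcd(3,1,6) = 1

Coefficients: [3, 1, 6]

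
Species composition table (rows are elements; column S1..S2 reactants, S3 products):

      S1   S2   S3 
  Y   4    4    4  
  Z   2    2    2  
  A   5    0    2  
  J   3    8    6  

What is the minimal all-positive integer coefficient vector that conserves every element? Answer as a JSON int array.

Coefficients: [2, 3, 5]

Y: 2·4+3·4 = 20 | 5·4 = 20
Z: 2·2+3·2 = 10 | 5·2 = 10
A: 2·5+3·0 = 10 | 5·2 = 10
J: 2·3+3·8 = 30 | 5·6 = 30
gcd(2,3,5) = 1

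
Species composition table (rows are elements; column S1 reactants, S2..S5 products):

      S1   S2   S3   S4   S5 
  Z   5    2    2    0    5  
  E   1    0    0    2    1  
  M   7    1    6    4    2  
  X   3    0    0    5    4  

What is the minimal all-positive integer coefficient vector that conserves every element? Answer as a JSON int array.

Z: 3·5 = 15 | 3·2+2·2+1·0+1·5 = 15
E: 3·1 = 3 | 3·0+2·0+1·2+1·1 = 3
M: 3·7 = 21 | 3·1+2·6+1·4+1·2 = 21
X: 3·3 = 9 | 3·0+2·0+1·5+1·4 = 9
gcd(3,3,2,1,1) = 1

Coefficients: [3, 3, 2, 1, 1]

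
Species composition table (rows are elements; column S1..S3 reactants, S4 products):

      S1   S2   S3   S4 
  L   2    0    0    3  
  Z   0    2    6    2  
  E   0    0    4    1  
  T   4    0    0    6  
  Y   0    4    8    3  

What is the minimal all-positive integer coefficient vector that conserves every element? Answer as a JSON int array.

Coefficients: [6, 1, 1, 4]

L: 6·2+1·0+1·0 = 12 | 4·3 = 12
Z: 6·0+1·2+1·6 = 8 | 4·2 = 8
E: 6·0+1·0+1·4 = 4 | 4·1 = 4
T: 6·4+1·0+1·0 = 24 | 4·6 = 24
Y: 6·0+1·4+1·8 = 12 | 4·3 = 12
gcd(6,1,1,4) = 1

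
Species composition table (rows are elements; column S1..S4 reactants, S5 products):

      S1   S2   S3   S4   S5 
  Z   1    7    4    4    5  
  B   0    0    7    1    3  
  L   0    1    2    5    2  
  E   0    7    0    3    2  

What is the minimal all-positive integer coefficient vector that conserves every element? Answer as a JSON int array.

Z: 6·1+1·7+2·4+1·4 = 25 | 5·5 = 25
B: 6·0+1·0+2·7+1·1 = 15 | 5·3 = 15
L: 6·0+1·1+2·2+1·5 = 10 | 5·2 = 10
E: 6·0+1·7+2·0+1·3 = 10 | 5·2 = 10
gcd(6,1,2,1,5) = 1

Coefficients: [6, 1, 2, 1, 5]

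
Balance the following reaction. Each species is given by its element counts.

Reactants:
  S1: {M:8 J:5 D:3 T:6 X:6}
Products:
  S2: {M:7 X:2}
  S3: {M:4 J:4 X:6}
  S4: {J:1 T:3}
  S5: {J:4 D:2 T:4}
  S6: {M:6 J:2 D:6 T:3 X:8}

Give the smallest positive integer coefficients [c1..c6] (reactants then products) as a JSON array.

Coefficients: [6, 4, 2, 6, 3, 2]

M: 6·8 = 48 | 4·7+2·4+6·0+3·0+2·6 = 48
J: 6·5 = 30 | 4·0+2·4+6·1+3·4+2·2 = 30
D: 6·3 = 18 | 4·0+2·0+6·0+3·2+2·6 = 18
T: 6·6 = 36 | 4·0+2·0+6·3+3·4+2·3 = 36
X: 6·6 = 36 | 4·2+2·6+6·0+3·0+2·8 = 36
gcd(6,4,2,6,3,2) = 1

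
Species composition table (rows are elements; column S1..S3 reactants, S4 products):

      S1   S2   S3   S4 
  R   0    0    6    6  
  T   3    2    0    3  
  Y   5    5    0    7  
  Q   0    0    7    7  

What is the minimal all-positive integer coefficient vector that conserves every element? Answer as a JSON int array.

R: 1·0+6·0+5·6 = 30 | 5·6 = 30
T: 1·3+6·2+5·0 = 15 | 5·3 = 15
Y: 1·5+6·5+5·0 = 35 | 5·7 = 35
Q: 1·0+6·0+5·7 = 35 | 5·7 = 35
gcd(1,6,5,5) = 1

Coefficients: [1, 6, 5, 5]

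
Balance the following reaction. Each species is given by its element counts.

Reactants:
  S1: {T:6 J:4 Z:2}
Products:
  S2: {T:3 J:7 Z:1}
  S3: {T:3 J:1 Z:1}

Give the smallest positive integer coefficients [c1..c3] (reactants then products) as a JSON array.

Coefficients: [3, 1, 5]

T: 3·6 = 18 | 1·3+5·3 = 18
J: 3·4 = 12 | 1·7+5·1 = 12
Z: 3·2 = 6 | 1·1+5·1 = 6
gcd(3,1,5) = 1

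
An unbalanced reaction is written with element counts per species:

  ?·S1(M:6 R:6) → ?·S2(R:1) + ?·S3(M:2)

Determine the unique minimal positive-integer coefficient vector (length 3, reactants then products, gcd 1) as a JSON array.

M: 1·6 = 6 | 6·0+3·2 = 6
R: 1·6 = 6 | 6·1+3·0 = 6
gcd(1,6,3) = 1

Coefficients: [1, 6, 3]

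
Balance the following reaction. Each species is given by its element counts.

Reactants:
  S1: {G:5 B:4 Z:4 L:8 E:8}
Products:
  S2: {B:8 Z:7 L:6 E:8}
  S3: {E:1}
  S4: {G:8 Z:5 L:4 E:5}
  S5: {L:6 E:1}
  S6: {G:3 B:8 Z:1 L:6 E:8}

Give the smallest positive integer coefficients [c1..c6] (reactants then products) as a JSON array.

Coefficients: [6, 1, 6, 3, 3, 2]

G: 6·5 = 30 | 1·0+6·0+3·8+3·0+2·3 = 30
B: 6·4 = 24 | 1·8+6·0+3·0+3·0+2·8 = 24
Z: 6·4 = 24 | 1·7+6·0+3·5+3·0+2·1 = 24
L: 6·8 = 48 | 1·6+6·0+3·4+3·6+2·6 = 48
E: 6·8 = 48 | 1·8+6·1+3·5+3·1+2·8 = 48
gcd(6,1,6,3,3,2) = 1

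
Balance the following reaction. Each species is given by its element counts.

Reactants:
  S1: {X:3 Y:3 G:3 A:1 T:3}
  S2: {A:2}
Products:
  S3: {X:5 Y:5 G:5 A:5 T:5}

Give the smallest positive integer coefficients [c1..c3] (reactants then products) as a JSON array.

Coefficients: [5, 5, 3]

X: 5·3+5·0 = 15 | 3·5 = 15
Y: 5·3+5·0 = 15 | 3·5 = 15
G: 5·3+5·0 = 15 | 3·5 = 15
A: 5·1+5·2 = 15 | 3·5 = 15
T: 5·3+5·0 = 15 | 3·5 = 15
gcd(5,5,3) = 1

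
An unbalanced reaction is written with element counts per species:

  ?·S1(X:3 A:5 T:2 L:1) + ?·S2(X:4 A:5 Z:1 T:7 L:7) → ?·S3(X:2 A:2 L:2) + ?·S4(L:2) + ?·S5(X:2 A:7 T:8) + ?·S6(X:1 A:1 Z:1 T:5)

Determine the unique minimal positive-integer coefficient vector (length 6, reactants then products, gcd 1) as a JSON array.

Coefficients: [1, 3, 5, 6, 1, 3]

X: 1·3+3·4 = 15 | 5·2+6·0+1·2+3·1 = 15
A: 1·5+3·5 = 20 | 5·2+6·0+1·7+3·1 = 20
Z: 1·0+3·1 = 3 | 5·0+6·0+1·0+3·1 = 3
T: 1·2+3·7 = 23 | 5·0+6·0+1·8+3·5 = 23
L: 1·1+3·7 = 22 | 5·2+6·2+1·0+3·0 = 22
gcd(1,3,5,6,1,3) = 1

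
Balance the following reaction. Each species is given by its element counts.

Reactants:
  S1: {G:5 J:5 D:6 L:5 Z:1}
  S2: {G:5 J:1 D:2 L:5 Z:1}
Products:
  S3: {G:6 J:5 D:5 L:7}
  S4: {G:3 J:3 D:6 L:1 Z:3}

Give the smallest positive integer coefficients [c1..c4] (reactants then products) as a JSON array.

G: 5·5+1·5 = 30 | 4·6+2·3 = 30
J: 5·5+1·1 = 26 | 4·5+2·3 = 26
D: 5·6+1·2 = 32 | 4·5+2·6 = 32
L: 5·5+1·5 = 30 | 4·7+2·1 = 30
Z: 5·1+1·1 = 6 | 4·0+2·3 = 6
gcd(5,1,4,2) = 1

Coefficients: [5, 1, 4, 2]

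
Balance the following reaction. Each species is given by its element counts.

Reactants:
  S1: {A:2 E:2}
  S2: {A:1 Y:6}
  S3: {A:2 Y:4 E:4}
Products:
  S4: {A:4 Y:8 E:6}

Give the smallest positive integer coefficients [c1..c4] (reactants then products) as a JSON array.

Coefficients: [2, 2, 5, 4]

A: 2·2+2·1+5·2 = 16 | 4·4 = 16
Y: 2·0+2·6+5·4 = 32 | 4·8 = 32
E: 2·2+2·0+5·4 = 24 | 4·6 = 24
gcd(2,2,5,4) = 1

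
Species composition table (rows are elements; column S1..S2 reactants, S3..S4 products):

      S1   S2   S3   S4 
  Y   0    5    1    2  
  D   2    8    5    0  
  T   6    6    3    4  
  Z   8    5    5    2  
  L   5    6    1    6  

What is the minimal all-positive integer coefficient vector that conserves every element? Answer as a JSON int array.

Y: 2·0+2·5 = 10 | 4·1+3·2 = 10
D: 2·2+2·8 = 20 | 4·5+3·0 = 20
T: 2·6+2·6 = 24 | 4·3+3·4 = 24
Z: 2·8+2·5 = 26 | 4·5+3·2 = 26
L: 2·5+2·6 = 22 | 4·1+3·6 = 22
gcd(2,2,4,3) = 1

Coefficients: [2, 2, 4, 3]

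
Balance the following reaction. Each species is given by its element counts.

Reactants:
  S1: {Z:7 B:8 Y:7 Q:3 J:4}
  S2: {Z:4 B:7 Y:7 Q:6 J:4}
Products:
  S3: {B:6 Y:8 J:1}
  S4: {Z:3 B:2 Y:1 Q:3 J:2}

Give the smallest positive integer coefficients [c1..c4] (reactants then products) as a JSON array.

Z: 1·7+2·4 = 15 | 2·0+5·3 = 15
B: 1·8+2·7 = 22 | 2·6+5·2 = 22
Y: 1·7+2·7 = 21 | 2·8+5·1 = 21
Q: 1·3+2·6 = 15 | 2·0+5·3 = 15
J: 1·4+2·4 = 12 | 2·1+5·2 = 12
gcd(1,2,2,5) = 1

Coefficients: [1, 2, 2, 5]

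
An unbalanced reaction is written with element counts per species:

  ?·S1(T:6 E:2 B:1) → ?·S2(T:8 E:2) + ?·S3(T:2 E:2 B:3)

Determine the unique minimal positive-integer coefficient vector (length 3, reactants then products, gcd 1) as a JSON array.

Coefficients: [3, 2, 1]

T: 3·6 = 18 | 2·8+1·2 = 18
E: 3·2 = 6 | 2·2+1·2 = 6
B: 3·1 = 3 | 2·0+1·3 = 3
gcd(3,2,1) = 1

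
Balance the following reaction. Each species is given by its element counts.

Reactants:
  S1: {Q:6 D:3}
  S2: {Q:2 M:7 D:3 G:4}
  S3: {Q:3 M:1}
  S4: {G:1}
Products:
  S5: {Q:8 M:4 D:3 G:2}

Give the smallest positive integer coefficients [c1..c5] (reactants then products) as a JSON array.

Q: 3·6+2·2+6·3+2·0 = 40 | 5·8 = 40
M: 3·0+2·7+6·1+2·0 = 20 | 5·4 = 20
D: 3·3+2·3+6·0+2·0 = 15 | 5·3 = 15
G: 3·0+2·4+6·0+2·1 = 10 | 5·2 = 10
gcd(3,2,6,2,5) = 1

Coefficients: [3, 2, 6, 2, 5]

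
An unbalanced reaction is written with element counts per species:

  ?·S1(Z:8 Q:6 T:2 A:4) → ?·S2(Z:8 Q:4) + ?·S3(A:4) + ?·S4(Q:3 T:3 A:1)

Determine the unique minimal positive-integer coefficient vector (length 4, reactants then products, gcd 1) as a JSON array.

Coefficients: [6, 6, 5, 4]

Z: 6·8 = 48 | 6·8+5·0+4·0 = 48
Q: 6·6 = 36 | 6·4+5·0+4·3 = 36
T: 6·2 = 12 | 6·0+5·0+4·3 = 12
A: 6·4 = 24 | 6·0+5·4+4·1 = 24
gcd(6,6,5,4) = 1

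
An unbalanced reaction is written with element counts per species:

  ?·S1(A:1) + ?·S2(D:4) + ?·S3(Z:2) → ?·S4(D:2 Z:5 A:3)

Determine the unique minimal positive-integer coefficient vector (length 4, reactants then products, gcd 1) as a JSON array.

D: 6·0+1·4+5·0 = 4 | 2·2 = 4
Z: 6·0+1·0+5·2 = 10 | 2·5 = 10
A: 6·1+1·0+5·0 = 6 | 2·3 = 6
gcd(6,1,5,2) = 1

Coefficients: [6, 1, 5, 2]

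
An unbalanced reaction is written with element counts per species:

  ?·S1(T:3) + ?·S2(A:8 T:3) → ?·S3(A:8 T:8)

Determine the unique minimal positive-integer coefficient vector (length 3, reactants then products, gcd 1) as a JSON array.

Coefficients: [5, 3, 3]

A: 5·0+3·8 = 24 | 3·8 = 24
T: 5·3+3·3 = 24 | 3·8 = 24
gcd(5,3,3) = 1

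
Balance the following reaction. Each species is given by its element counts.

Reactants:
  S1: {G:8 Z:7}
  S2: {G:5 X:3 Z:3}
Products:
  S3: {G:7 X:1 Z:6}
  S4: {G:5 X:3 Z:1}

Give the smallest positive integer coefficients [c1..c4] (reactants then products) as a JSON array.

Coefficients: [4, 3, 6, 1]

G: 4·8+3·5 = 47 | 6·7+1·5 = 47
X: 4·0+3·3 = 9 | 6·1+1·3 = 9
Z: 4·7+3·3 = 37 | 6·6+1·1 = 37
gcd(4,3,6,1) = 1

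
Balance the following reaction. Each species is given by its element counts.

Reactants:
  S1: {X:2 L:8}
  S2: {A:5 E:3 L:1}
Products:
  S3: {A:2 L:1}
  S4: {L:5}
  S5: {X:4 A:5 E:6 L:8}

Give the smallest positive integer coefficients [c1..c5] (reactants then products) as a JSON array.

X: 4·2+4·0 = 8 | 5·0+3·0+2·4 = 8
A: 4·0+4·5 = 20 | 5·2+3·0+2·5 = 20
E: 4·0+4·3 = 12 | 5·0+3·0+2·6 = 12
L: 4·8+4·1 = 36 | 5·1+3·5+2·8 = 36
gcd(4,4,5,3,2) = 1

Coefficients: [4, 4, 5, 3, 2]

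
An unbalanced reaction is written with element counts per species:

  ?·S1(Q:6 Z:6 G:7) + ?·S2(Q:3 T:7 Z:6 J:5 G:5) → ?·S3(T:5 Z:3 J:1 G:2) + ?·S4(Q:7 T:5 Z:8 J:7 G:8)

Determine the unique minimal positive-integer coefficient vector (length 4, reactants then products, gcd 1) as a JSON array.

Q: 1·6+5·3 = 21 | 4·0+3·7 = 21
T: 1·0+5·7 = 35 | 4·5+3·5 = 35
Z: 1·6+5·6 = 36 | 4·3+3·8 = 36
J: 1·0+5·5 = 25 | 4·1+3·7 = 25
G: 1·7+5·5 = 32 | 4·2+3·8 = 32
gcd(1,5,4,3) = 1

Coefficients: [1, 5, 4, 3]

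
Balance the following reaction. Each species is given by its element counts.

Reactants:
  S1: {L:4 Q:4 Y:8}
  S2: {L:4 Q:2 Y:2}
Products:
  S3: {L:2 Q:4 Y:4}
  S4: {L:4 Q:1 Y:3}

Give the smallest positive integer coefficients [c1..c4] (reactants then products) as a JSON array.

Coefficients: [3, 5, 4, 6]

L: 3·4+5·4 = 32 | 4·2+6·4 = 32
Q: 3·4+5·2 = 22 | 4·4+6·1 = 22
Y: 3·8+5·2 = 34 | 4·4+6·3 = 34
gcd(3,5,4,6) = 1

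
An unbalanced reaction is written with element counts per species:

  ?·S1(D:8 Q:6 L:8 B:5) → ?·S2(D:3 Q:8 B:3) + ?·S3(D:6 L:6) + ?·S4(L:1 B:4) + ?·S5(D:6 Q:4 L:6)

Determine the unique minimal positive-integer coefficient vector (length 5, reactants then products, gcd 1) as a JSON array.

D: 6·8 = 48 | 2·3+2·6+6·0+5·6 = 48
Q: 6·6 = 36 | 2·8+2·0+6·0+5·4 = 36
L: 6·8 = 48 | 2·0+2·6+6·1+5·6 = 48
B: 6·5 = 30 | 2·3+2·0+6·4+5·0 = 30
gcd(6,2,2,6,5) = 1

Coefficients: [6, 2, 2, 6, 5]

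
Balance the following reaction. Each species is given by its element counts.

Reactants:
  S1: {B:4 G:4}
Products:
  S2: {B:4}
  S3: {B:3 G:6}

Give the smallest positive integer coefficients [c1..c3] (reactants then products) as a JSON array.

Coefficients: [6, 3, 4]

B: 6·4 = 24 | 3·4+4·3 = 24
G: 6·4 = 24 | 3·0+4·6 = 24
gcd(6,3,4) = 1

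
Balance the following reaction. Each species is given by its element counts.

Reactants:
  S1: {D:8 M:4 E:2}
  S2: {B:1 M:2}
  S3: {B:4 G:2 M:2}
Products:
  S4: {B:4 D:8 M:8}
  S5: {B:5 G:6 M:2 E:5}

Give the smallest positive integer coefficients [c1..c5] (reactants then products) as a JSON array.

B: 5·0+6·1+6·4 = 30 | 5·4+2·5 = 30
D: 5·8+6·0+6·0 = 40 | 5·8+2·0 = 40
G: 5·0+6·0+6·2 = 12 | 5·0+2·6 = 12
M: 5·4+6·2+6·2 = 44 | 5·8+2·2 = 44
E: 5·2+6·0+6·0 = 10 | 5·0+2·5 = 10
gcd(5,6,6,5,2) = 1

Coefficients: [5, 6, 6, 5, 2]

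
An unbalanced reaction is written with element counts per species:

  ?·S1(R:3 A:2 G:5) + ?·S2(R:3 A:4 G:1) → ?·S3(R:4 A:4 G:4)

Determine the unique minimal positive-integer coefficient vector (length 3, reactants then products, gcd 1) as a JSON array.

Coefficients: [2, 2, 3]

R: 2·3+2·3 = 12 | 3·4 = 12
A: 2·2+2·4 = 12 | 3·4 = 12
G: 2·5+2·1 = 12 | 3·4 = 12
gcd(2,2,3) = 1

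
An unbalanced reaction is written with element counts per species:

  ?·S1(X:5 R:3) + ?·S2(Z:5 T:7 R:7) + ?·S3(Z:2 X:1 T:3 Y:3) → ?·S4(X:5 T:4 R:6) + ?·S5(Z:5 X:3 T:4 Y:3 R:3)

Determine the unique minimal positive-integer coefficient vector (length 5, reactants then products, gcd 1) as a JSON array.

Coefficients: [6, 3, 5, 4, 5]

Z: 6·0+3·5+5·2 = 25 | 4·0+5·5 = 25
X: 6·5+3·0+5·1 = 35 | 4·5+5·3 = 35
T: 6·0+3·7+5·3 = 36 | 4·4+5·4 = 36
Y: 6·0+3·0+5·3 = 15 | 4·0+5·3 = 15
R: 6·3+3·7+5·0 = 39 | 4·6+5·3 = 39
gcd(6,3,5,4,5) = 1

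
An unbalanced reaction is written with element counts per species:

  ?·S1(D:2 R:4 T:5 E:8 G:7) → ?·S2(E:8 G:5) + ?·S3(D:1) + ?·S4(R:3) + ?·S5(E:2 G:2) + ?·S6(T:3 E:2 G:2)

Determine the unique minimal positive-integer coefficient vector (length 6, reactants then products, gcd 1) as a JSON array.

Coefficients: [3, 1, 6, 4, 3, 5]

D: 3·2 = 6 | 1·0+6·1+4·0+3·0+5·0 = 6
R: 3·4 = 12 | 1·0+6·0+4·3+3·0+5·0 = 12
T: 3·5 = 15 | 1·0+6·0+4·0+3·0+5·3 = 15
E: 3·8 = 24 | 1·8+6·0+4·0+3·2+5·2 = 24
G: 3·7 = 21 | 1·5+6·0+4·0+3·2+5·2 = 21
gcd(3,1,6,4,3,5) = 1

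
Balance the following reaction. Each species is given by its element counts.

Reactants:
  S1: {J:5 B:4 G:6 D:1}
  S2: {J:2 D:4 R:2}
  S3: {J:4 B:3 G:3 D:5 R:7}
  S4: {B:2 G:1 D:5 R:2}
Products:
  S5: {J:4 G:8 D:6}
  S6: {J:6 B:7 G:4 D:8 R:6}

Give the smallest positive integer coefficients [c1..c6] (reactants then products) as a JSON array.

J: 6·5+5·2+2·4+6·0 = 48 | 3·4+6·6 = 48
B: 6·4+5·0+2·3+6·2 = 42 | 3·0+6·7 = 42
G: 6·6+5·0+2·3+6·1 = 48 | 3·8+6·4 = 48
D: 6·1+5·4+2·5+6·5 = 66 | 3·6+6·8 = 66
R: 6·0+5·2+2·7+6·2 = 36 | 3·0+6·6 = 36
gcd(6,5,2,6,3,6) = 1

Coefficients: [6, 5, 2, 6, 3, 6]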